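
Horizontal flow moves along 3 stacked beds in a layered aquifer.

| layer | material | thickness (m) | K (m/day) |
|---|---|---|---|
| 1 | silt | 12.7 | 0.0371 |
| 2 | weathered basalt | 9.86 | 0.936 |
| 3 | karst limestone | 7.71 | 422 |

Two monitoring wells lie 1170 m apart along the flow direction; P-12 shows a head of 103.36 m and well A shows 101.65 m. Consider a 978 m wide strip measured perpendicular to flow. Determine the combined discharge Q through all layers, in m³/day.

4660

Flow is parallel to layering, so each bed carries its own Darcy discharge and the transmissivities add.
Σ(K_i·b_i) = 0.0371×12.7 + 0.936×9.86 + 422×7.71 = 3263 m²/day.
Hydraulic gradient i = (103.36 − 101.65) / 1170 = 1.71 / 1170 = 0.001462.
Q = Σ(K_i·b_i) · W · i = 3263 × 978 × 0.001462 = 4665 m³/day.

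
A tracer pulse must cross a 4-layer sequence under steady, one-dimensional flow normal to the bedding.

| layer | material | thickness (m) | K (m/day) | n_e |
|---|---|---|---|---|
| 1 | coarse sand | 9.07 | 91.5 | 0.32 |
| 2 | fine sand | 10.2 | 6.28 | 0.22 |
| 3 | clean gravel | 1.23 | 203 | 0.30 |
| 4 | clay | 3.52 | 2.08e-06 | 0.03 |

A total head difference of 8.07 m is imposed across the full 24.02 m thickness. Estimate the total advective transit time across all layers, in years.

3230

With flow normal to the layers, continuity requires the same specific discharge q through every layer.
Σ(b_i/K_i) = 9.07/91.5 + 10.2/6.28 + 1.23/203 + 3.52/2.08e-06 = 1.692e+06 d.
q = Δh / Σ(b_i/K_i) = 8.07 / 1.692e+06 = 4.769e-06 m/day.
In each layer the seepage velocity is v_i = q/n_i, so the layer transit time is t_i = b_i·n_i / q:
  layer 1 (coarse sand): t_1 = 9.07 × 0.32 / 4.769e-06 = 6.086e+05 d
  layer 2 (fine sand): t_2 = 10.2 × 0.22 / 4.769e-06 = 4.706e+05 d
  layer 3 (clean gravel): t_3 = 1.23 × 0.30 / 4.769e-06 = 77381 d
  layer 4 (clay): t_4 = 3.52 × 0.03 / 4.769e-06 = 22145 d
Total t = Σ t_i = 1.179e+06 days = 3227 years.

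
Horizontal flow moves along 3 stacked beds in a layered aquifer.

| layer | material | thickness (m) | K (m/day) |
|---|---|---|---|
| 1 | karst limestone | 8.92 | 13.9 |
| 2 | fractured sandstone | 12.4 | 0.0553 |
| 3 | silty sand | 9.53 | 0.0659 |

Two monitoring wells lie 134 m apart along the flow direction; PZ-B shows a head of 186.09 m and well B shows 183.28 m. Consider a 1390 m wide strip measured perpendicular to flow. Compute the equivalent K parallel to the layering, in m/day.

4.06

Flow is parallel to layering, so each bed carries its own Darcy discharge and the transmissivities add.
Σ(K_i·b_i) = 13.9×8.92 + 0.0553×12.4 + 0.0659×9.53 = 125.3 m²/day.
Total thickness b = 30.85 m, so K_eq = Σ(K_i·b_i)/b = 4.062 m/day.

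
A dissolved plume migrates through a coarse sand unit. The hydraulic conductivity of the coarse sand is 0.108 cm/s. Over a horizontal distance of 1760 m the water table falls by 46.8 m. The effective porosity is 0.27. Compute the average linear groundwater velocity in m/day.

Convert K: 0.108 cm/s × 864 = 93.31 m/day.
Hydraulic gradient i = Δh / L = 46.8 / 1760 = 0.02659.
Darcy flux q = K · i = 93.31 × 0.02659 = 2.481 m/day.
Seepage velocity v = q / n_e = 2.481 / 0.27 = 9.190 m/day.

9.19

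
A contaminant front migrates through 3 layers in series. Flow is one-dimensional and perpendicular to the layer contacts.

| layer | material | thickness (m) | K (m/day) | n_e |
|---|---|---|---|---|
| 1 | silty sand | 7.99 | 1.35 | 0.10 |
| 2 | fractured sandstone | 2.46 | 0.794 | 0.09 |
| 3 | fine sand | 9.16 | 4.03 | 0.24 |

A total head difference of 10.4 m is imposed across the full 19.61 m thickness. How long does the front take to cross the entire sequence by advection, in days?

With flow normal to the layers, continuity requires the same specific discharge q through every layer.
Σ(b_i/K_i) = 7.99/1.35 + 2.46/0.794 + 9.16/4.03 = 11.29 d.
q = Δh / Σ(b_i/K_i) = 10.4 / 11.29 = 0.9212 m/day.
In each layer the seepage velocity is v_i = q/n_i, so the layer transit time is t_i = b_i·n_i / q:
  layer 1 (silty sand): t_1 = 7.99 × 0.10 / 0.9212 = 0.8674 d
  layer 2 (fractured sandstone): t_2 = 2.46 × 0.09 / 0.9212 = 0.2403 d
  layer 3 (fine sand): t_3 = 9.16 × 0.24 / 0.9212 = 2.386 d
Total t = Σ t_i = 3.494 days.

3.49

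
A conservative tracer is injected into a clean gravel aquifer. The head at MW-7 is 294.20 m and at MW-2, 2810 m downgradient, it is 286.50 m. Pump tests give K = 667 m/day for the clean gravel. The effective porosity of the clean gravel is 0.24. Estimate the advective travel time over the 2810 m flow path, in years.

Hydraulic gradient i = (294.20 − 286.50) / 2810 = 7.7 / 2810 = 0.002740.
Darcy flux q = K · i = 667.0 × 0.002740 = 1.828 m/day.
Seepage velocity v = q / n_e = 1.828 / 0.24 = 7.616 m/day.
Travel time t = L / v = 2810 / 7.616 = 369.0 days = 1.010 years.

1.01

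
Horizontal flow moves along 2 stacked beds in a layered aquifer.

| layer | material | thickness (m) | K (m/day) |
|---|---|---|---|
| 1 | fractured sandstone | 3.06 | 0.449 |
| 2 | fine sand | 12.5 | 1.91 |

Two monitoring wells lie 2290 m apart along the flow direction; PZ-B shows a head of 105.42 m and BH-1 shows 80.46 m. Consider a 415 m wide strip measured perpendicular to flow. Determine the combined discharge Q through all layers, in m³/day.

114

Flow is parallel to layering, so each bed carries its own Darcy discharge and the transmissivities add.
Σ(K_i·b_i) = 0.449×3.06 + 1.91×12.5 = 25.25 m²/day.
Hydraulic gradient i = (105.42 − 80.46) / 2290 = 24.96 / 2290 = 0.01090.
Q = Σ(K_i·b_i) · W · i = 25.25 × 415 × 0.01090 = 114.2 m³/day.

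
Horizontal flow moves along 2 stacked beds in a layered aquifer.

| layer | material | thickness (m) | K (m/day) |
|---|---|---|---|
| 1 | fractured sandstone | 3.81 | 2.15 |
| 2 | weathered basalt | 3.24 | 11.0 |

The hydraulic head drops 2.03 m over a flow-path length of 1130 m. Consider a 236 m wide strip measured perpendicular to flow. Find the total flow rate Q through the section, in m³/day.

18.6

Flow is parallel to layering, so each bed carries its own Darcy discharge and the transmissivities add.
Σ(K_i·b_i) = 2.15×3.81 + 11.0×3.24 = 43.83 m²/day.
Hydraulic gradient i = Δh / L = 2.03 / 1130 = 0.001796.
Q = Σ(K_i·b_i) · W · i = 43.83 × 236 × 0.001796 = 18.58 m³/day.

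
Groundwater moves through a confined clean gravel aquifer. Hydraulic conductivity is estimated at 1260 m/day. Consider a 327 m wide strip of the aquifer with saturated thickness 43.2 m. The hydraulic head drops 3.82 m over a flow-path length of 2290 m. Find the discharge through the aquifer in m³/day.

Cross-sectional area A = 327 × 43.2 = 14126 m².
Hydraulic gradient i = Δh / L = 3.82 / 2290 = 0.001668.
Darcy's law: Q = K · A · i = 1260 × 14126 × 0.001668 = 29691 m³/day.

29700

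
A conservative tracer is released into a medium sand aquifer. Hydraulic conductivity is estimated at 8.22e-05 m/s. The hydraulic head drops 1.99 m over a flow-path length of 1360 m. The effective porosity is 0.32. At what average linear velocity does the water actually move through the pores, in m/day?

Convert K: 8.22e-05 m/s × 86400 = 7.102 m/day.
Hydraulic gradient i = Δh / L = 1.99 / 1360 = 0.001463.
Darcy flux q = K · i = 7.102 × 0.001463 = 0.01039 m/day.
Seepage velocity v = q / n_e = 0.01039 / 0.32 = 0.03248 m/day.

0.0325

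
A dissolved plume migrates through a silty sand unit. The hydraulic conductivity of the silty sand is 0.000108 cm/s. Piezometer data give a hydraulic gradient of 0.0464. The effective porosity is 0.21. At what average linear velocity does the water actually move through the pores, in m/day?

0.0206

Convert K: 0.000108 cm/s × 864 = 0.09331 m/day.
Hydraulic gradient i = 0.0464.
Darcy flux q = K · i = 0.09331 × 0.04640 = 0.004330 m/day.
Seepage velocity v = q / n_e = 0.004330 / 0.21 = 0.02062 m/day.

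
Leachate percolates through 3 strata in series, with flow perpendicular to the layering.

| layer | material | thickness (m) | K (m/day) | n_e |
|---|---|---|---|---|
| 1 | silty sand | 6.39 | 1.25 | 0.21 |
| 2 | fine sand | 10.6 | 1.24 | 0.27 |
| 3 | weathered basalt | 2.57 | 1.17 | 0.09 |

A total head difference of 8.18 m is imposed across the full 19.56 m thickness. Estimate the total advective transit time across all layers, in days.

With flow normal to the layers, continuity requires the same specific discharge q through every layer.
Σ(b_i/K_i) = 6.39/1.25 + 10.6/1.24 + 2.57/1.17 = 15.86 d.
q = Δh / Σ(b_i/K_i) = 8.18 / 15.86 = 0.5159 m/day.
In each layer the seepage velocity is v_i = q/n_i, so the layer transit time is t_i = b_i·n_i / q:
  layer 1 (silty sand): t_1 = 6.39 × 0.21 / 0.5159 = 2.601 d
  layer 2 (fine sand): t_2 = 10.6 × 0.27 / 0.5159 = 5.548 d
  layer 3 (weathered basalt): t_3 = 2.57 × 0.09 / 0.5159 = 0.4484 d
Total t = Σ t_i = 8.598 days.

8.60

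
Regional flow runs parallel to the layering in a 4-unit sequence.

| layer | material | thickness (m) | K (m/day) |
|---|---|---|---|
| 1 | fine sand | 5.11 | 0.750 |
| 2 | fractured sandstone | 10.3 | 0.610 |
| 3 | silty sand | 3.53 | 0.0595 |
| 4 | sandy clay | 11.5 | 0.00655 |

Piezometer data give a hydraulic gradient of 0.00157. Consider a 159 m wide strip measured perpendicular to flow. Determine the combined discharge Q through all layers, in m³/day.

Flow is parallel to layering, so each bed carries its own Darcy discharge and the transmissivities add.
Σ(K_i·b_i) = 0.750×5.11 + 0.610×10.3 + 0.0595×3.53 + 0.00655×11.5 = 10.40 m²/day.
Hydraulic gradient i = 0.00157.
Q = Σ(K_i·b_i) · W · i = 10.40 × 159 × 0.001570 = 2.596 m³/day.

2.60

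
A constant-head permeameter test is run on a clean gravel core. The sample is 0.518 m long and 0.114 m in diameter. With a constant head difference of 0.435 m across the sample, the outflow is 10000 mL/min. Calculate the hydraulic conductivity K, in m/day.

Cross-sectional area A = π·(d/2)² = π × (0.114/2)² = 0.01021 m².
Convert discharge: 10000 mL/min = 0.0001667 m³/s.
Darcy's law rearranged: K = Q·L / (A·Δh) = 0.0001667 × 0.518 / (0.01021 × 0.435) = 0.01944 m/s = 1680 m/day.

1680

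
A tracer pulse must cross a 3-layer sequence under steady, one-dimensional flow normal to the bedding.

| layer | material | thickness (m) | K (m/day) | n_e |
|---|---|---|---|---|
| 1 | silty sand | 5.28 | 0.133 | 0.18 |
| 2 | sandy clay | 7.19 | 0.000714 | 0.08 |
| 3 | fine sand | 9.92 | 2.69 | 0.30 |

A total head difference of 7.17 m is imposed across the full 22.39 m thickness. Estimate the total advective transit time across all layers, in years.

17.4

With flow normal to the layers, continuity requires the same specific discharge q through every layer.
Σ(b_i/K_i) = 5.28/0.133 + 7.19/0.000714 + 9.92/2.69 = 10113 d.
q = Δh / Σ(b_i/K_i) = 7.17 / 10113 = 0.0007090 m/day.
In each layer the seepage velocity is v_i = q/n_i, so the layer transit time is t_i = b_i·n_i / q:
  layer 1 (silty sand): t_1 = 5.28 × 0.18 / 0.0007090 = 1341 d
  layer 2 (sandy clay): t_2 = 7.19 × 0.08 / 0.0007090 = 811.3 d
  layer 3 (fine sand): t_3 = 9.92 × 0.30 / 0.0007090 = 4198 d
Total t = Σ t_i = 6350 days = 17.38 years.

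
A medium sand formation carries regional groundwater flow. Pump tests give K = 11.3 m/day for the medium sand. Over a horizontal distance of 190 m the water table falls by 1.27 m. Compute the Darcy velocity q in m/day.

0.0755

Hydraulic gradient i = Δh / L = 1.27 / 190 = 0.006684.
Specific discharge q = K · i = 11.30 × 0.006684 = 0.07553 m/day.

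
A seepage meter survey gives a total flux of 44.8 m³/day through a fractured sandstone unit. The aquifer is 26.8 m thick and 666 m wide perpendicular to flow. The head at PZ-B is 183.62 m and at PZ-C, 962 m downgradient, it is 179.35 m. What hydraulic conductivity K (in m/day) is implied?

Cross-sectional area A = 666 × 26.8 = 17849 m².
Hydraulic gradient i = (183.62 − 179.35) / 962 = 4.27 / 962 = 0.004439.
From Q = K·A·i, K = Q / (A·i) = 44.8 / (17849 × 0.004439) = 0.5655 m/day.

0.565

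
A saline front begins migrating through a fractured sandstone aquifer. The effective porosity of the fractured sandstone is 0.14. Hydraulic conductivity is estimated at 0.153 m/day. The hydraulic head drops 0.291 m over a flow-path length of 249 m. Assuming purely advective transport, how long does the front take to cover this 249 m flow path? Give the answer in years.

534

Hydraulic gradient i = Δh / L = 0.291 / 249 = 0.001169.
Darcy flux q = K · i = 0.1530 × 0.001169 = 0.0001788 m/day.
Seepage velocity v = q / n_e = 0.0001788 / 0.14 = 0.001277 m/day.
Travel time t = L / v = 249 / 0.001277 = 1.950e+05 days = 533.8 years.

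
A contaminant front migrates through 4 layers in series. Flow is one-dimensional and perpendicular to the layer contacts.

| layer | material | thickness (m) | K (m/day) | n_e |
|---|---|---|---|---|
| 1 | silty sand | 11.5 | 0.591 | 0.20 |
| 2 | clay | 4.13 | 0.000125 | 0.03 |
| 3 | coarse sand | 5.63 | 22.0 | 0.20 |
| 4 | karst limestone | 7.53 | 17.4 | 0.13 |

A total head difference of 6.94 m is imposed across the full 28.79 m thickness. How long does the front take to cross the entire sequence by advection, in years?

59.1

With flow normal to the layers, continuity requires the same specific discharge q through every layer.
Σ(b_i/K_i) = 11.5/0.591 + 4.13/0.000125 + 5.63/22.0 + 7.53/17.4 = 33060 d.
q = Δh / Σ(b_i/K_i) = 6.94 / 33060 = 0.0002099 m/day.
In each layer the seepage velocity is v_i = q/n_i, so the layer transit time is t_i = b_i·n_i / q:
  layer 1 (silty sand): t_1 = 11.5 × 0.20 / 0.0002099 = 10957 d
  layer 2 (clay): t_2 = 4.13 × 0.03 / 0.0002099 = 590.2 d
  layer 3 (coarse sand): t_3 = 5.63 × 0.20 / 0.0002099 = 5364 d
  layer 4 (karst limestone): t_4 = 7.53 × 0.13 / 0.0002099 = 4663 d
Total t = Σ t_i = 21574 days = 59.07 years.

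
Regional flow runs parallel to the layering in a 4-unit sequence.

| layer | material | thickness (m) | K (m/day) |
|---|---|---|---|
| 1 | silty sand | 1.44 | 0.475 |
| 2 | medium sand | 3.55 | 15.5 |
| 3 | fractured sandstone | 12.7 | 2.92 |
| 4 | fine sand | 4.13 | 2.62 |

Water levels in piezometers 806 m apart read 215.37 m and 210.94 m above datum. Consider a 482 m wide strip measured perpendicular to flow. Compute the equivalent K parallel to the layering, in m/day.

4.75

Flow is parallel to layering, so each bed carries its own Darcy discharge and the transmissivities add.
Σ(K_i·b_i) = 0.475×1.44 + 15.5×3.55 + 2.92×12.7 + 2.62×4.13 = 103.6 m²/day.
Total thickness b = 21.82 m, so K_eq = Σ(K_i·b_i)/b = 4.749 m/day.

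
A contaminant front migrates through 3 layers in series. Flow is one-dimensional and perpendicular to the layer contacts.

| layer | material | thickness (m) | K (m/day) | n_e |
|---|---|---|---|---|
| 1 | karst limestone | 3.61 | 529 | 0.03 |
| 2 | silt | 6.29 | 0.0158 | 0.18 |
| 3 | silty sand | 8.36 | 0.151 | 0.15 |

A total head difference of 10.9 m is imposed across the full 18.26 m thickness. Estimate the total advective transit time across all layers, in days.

With flow normal to the layers, continuity requires the same specific discharge q through every layer.
Σ(b_i/K_i) = 3.61/529 + 6.29/0.0158 + 8.36/0.151 = 453.5 d.
q = Δh / Σ(b_i/K_i) = 10.9 / 453.5 = 0.02404 m/day.
In each layer the seepage velocity is v_i = q/n_i, so the layer transit time is t_i = b_i·n_i / q:
  layer 1 (karst limestone): t_1 = 3.61 × 0.03 / 0.02404 = 4.506 d
  layer 2 (silt): t_2 = 6.29 × 0.18 / 0.02404 = 47.10 d
  layer 3 (silty sand): t_3 = 8.36 × 0.15 / 0.02404 = 52.17 d
Total t = Σ t_i = 103.8 days.

104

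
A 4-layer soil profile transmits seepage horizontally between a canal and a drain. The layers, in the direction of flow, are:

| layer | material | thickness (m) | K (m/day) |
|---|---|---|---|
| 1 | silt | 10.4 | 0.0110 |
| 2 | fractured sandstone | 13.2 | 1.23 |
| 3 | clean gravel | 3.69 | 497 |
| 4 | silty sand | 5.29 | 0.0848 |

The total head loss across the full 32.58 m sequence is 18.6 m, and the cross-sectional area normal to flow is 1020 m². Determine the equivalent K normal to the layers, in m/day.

0.0320

Flow is perpendicular to layering, so the layers act in series and the equivalent K is the thickness-weighted harmonic mean.
Total thickness L = 10.4 + 13.2 + 3.69 + 5.29 = 32.58 m.
Σ(b_i/K_i) = 10.4/0.0110 + 13.2/1.23 + 3.69/497 + 5.29/0.0848 = 1019 d.
K_eq = L / Σ(b_i/K_i) = 32.58 / 1019 = 0.03199 m/day.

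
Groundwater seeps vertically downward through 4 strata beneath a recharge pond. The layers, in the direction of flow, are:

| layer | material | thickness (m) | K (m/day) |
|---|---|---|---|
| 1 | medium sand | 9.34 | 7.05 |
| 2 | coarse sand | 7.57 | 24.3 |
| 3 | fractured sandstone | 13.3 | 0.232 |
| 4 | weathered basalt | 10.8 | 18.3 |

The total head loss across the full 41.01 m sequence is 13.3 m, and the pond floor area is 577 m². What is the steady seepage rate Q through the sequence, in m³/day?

129

Flow is perpendicular to layering, so the layers act in series and the equivalent K is the thickness-weighted harmonic mean.
Total thickness L = 9.34 + 7.57 + 13.3 + 10.8 = 41.01 m.
Σ(b_i/K_i) = 9.34/7.05 + 7.57/24.3 + 13.3/0.232 + 10.8/18.3 = 59.55 d.
K_eq = L / Σ(b_i/K_i) = 41.01 / 59.55 = 0.6886 m/day.
Q = K_eq · A · (Δh/L) = 0.6886 × 577 × (13.3/41.01) = 128.9 m³/day.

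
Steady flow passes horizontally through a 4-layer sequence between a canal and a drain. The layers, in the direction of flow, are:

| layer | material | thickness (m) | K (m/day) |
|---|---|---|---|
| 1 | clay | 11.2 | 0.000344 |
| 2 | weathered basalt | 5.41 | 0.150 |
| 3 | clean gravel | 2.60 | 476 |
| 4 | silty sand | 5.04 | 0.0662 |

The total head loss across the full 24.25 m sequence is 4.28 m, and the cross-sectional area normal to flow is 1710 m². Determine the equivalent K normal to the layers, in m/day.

Flow is perpendicular to layering, so the layers act in series and the equivalent K is the thickness-weighted harmonic mean.
Total thickness L = 11.2 + 5.41 + 2.60 + 5.04 = 24.25 m.
Σ(b_i/K_i) = 11.2/0.000344 + 5.41/0.150 + 2.60/476 + 5.04/0.0662 = 32670 d.
K_eq = L / Σ(b_i/K_i) = 24.25 / 32670 = 0.0007423 m/day.

0.000742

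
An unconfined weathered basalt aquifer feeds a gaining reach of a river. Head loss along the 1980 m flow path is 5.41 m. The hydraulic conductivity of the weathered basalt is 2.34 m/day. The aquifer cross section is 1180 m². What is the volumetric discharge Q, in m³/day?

Hydraulic gradient i = Δh / L = 5.41 / 1980 = 0.002732.
Darcy's law: Q = K · A · i = 2.340 × 1180 × 0.002732 = 7.544 m³/day.

7.54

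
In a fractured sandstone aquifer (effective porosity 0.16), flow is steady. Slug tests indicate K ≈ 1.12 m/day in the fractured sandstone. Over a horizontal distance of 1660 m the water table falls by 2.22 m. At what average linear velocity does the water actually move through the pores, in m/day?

Hydraulic gradient i = Δh / L = 2.22 / 1660 = 0.001337.
Darcy flux q = K · i = 1.120 × 0.001337 = 0.001498 m/day.
Seepage velocity v = q / n_e = 0.001498 / 0.16 = 0.009361 m/day.

0.00936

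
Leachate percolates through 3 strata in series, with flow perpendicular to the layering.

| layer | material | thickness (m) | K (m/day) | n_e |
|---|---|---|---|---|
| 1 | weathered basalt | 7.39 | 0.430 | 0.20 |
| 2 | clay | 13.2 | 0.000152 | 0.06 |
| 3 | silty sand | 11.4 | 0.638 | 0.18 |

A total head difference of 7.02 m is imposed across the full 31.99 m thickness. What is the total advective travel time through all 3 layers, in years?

146

With flow normal to the layers, continuity requires the same specific discharge q through every layer.
Σ(b_i/K_i) = 7.39/0.430 + 13.2/0.000152 + 11.4/0.638 = 86877 d.
q = Δh / Σ(b_i/K_i) = 7.02 / 86877 = 8.080e-05 m/day.
In each layer the seepage velocity is v_i = q/n_i, so the layer transit time is t_i = b_i·n_i / q:
  layer 1 (weathered basalt): t_1 = 7.39 × 0.20 / 8.080e-05 = 18291 d
  layer 2 (clay): t_2 = 13.2 × 0.06 / 8.080e-05 = 9802 d
  layer 3 (silty sand): t_3 = 11.4 × 0.18 / 8.080e-05 = 25395 d
Total t = Σ t_i = 53488 days = 146.4 years.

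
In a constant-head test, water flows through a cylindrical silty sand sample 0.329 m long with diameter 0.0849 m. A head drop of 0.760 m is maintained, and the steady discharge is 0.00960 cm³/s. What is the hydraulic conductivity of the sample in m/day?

0.0634

Cross-sectional area A = π·(d/2)² = π × (0.0849/2)² = 0.005661 m².
Convert discharge: 0.00960 cm³/s = 9.600e-09 m³/s.
Darcy's law rearranged: K = Q·L / (A·Δh) = 9.600e-09 × 0.329 / (0.005661 × 0.760) = 7.341e-07 m/s = 0.06343 m/day.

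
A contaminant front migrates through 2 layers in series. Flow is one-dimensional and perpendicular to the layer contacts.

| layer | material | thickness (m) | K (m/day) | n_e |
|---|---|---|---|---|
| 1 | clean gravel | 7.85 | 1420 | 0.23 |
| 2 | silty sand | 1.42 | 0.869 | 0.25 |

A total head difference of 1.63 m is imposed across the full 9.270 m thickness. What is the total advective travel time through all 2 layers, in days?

2.17

With flow normal to the layers, continuity requires the same specific discharge q through every layer.
Σ(b_i/K_i) = 7.85/1420 + 1.42/0.869 = 1.640 d.
q = Δh / Σ(b_i/K_i) = 1.63 / 1.640 = 0.9942 m/day.
In each layer the seepage velocity is v_i = q/n_i, so the layer transit time is t_i = b_i·n_i / q:
  layer 1 (clean gravel): t_1 = 7.85 × 0.23 / 0.9942 = 1.816 d
  layer 2 (silty sand): t_2 = 1.42 × 0.25 / 0.9942 = 0.3571 d
Total t = Σ t_i = 2.173 days.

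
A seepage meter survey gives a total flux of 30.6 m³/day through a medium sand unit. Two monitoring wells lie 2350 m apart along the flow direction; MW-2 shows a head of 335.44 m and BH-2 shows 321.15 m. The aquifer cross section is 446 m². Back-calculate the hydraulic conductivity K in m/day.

11.3

Hydraulic gradient i = (335.44 − 321.15) / 2350 = 14.29 / 2350 = 0.006081.
From Q = K·A·i, K = Q / (A·i) = 30.6 / (446.0 × 0.006081) = 11.28 m/day.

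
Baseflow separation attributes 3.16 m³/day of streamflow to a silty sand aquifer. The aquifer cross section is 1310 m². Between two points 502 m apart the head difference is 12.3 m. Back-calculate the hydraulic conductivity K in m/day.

0.0984

Hydraulic gradient i = Δh / L = 12.3 / 502 = 0.02450.
From Q = K·A·i, K = Q / (A·i) = 3.16 / (1310 × 0.02450) = 0.09845 m/day.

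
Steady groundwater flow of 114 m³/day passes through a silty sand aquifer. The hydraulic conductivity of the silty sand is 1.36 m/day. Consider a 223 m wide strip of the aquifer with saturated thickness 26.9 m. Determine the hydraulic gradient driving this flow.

0.0140

Cross-sectional area A = 223 × 26.9 = 5999 m².
From Q = K·A·i, i = Q / (K·A) = 114 / (1.360 × 5999) = 0.01397.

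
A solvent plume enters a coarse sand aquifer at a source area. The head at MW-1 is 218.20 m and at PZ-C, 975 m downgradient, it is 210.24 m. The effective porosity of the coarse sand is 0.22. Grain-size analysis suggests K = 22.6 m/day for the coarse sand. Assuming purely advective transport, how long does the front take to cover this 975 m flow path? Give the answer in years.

Hydraulic gradient i = (218.20 − 210.24) / 975 = 7.96 / 975 = 0.008164.
Darcy flux q = K · i = 22.60 × 0.008164 = 0.1845 m/day.
Seepage velocity v = q / n_e = 0.1845 / 0.22 = 0.8387 m/day.
Travel time t = L / v = 975 / 0.8387 = 1163 days = 3.183 years.

3.18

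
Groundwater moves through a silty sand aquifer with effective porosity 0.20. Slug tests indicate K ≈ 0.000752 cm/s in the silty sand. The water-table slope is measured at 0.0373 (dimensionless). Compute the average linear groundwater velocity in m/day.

Convert K: 0.000752 cm/s × 864 = 0.6497 m/day.
Hydraulic gradient i = 0.0373.
Darcy flux q = K · i = 0.6497 × 0.03730 = 0.02423 m/day.
Seepage velocity v = q / n_e = 0.02423 / 0.20 = 0.1212 m/day.

0.121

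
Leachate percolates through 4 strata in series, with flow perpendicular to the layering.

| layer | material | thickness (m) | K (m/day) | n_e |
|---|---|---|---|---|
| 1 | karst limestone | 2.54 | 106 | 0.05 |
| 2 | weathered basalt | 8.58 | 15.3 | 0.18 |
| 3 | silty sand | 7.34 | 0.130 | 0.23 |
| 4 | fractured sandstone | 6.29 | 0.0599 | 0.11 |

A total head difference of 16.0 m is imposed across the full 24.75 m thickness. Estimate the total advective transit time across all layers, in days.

41.0

With flow normal to the layers, continuity requires the same specific discharge q through every layer.
Σ(b_i/K_i) = 2.54/106 + 8.58/15.3 + 7.34/0.130 + 6.29/0.0599 = 162.1 d.
q = Δh / Σ(b_i/K_i) = 16.0 / 162.1 = 0.09873 m/day.
In each layer the seepage velocity is v_i = q/n_i, so the layer transit time is t_i = b_i·n_i / q:
  layer 1 (karst limestone): t_1 = 2.54 × 0.05 / 0.09873 = 1.286 d
  layer 2 (weathered basalt): t_2 = 8.58 × 0.18 / 0.09873 = 15.64 d
  layer 3 (silty sand): t_3 = 7.34 × 0.23 / 0.09873 = 17.10 d
  layer 4 (fractured sandstone): t_4 = 6.29 × 0.11 / 0.09873 = 7.008 d
Total t = Σ t_i = 41.04 days.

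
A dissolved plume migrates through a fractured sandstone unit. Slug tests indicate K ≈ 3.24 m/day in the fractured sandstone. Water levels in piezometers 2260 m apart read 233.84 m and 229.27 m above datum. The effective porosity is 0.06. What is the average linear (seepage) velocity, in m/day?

Hydraulic gradient i = (233.84 − 229.27) / 2260 = 4.57 / 2260 = 0.002022.
Darcy flux q = K · i = 3.240 × 0.002022 = 0.006552 m/day.
Seepage velocity v = q / n_e = 0.006552 / 0.06 = 0.1092 m/day.

0.109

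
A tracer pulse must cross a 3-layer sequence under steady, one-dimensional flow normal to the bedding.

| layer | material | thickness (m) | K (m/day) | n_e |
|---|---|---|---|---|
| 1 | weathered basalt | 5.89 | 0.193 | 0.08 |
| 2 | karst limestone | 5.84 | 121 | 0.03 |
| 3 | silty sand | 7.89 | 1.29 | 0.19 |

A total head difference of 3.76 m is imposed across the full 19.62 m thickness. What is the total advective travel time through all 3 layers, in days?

20.9

With flow normal to the layers, continuity requires the same specific discharge q through every layer.
Σ(b_i/K_i) = 5.89/0.193 + 5.84/121 + 7.89/1.29 = 36.68 d.
q = Δh / Σ(b_i/K_i) = 3.76 / 36.68 = 0.1025 m/day.
In each layer the seepage velocity is v_i = q/n_i, so the layer transit time is t_i = b_i·n_i / q:
  layer 1 (weathered basalt): t_1 = 5.89 × 0.08 / 0.1025 = 4.597 d
  layer 2 (karst limestone): t_2 = 5.84 × 0.03 / 0.1025 = 1.709 d
  layer 3 (silty sand): t_3 = 7.89 × 0.19 / 0.1025 = 14.63 d
Total t = Σ t_i = 20.93 days.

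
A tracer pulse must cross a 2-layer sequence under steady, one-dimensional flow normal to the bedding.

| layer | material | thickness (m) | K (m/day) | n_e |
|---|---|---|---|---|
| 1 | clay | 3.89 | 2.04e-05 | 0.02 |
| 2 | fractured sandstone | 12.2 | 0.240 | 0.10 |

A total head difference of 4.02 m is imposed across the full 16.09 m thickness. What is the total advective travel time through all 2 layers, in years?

With flow normal to the layers, continuity requires the same specific discharge q through every layer.
Σ(b_i/K_i) = 3.89/2.04e-05 + 12.2/0.240 = 1.907e+05 d.
q = Δh / Σ(b_i/K_i) = 4.02 / 1.907e+05 = 2.108e-05 m/day.
In each layer the seepage velocity is v_i = q/n_i, so the layer transit time is t_i = b_i·n_i / q:
  layer 1 (clay): t_1 = 3.89 × 0.02 / 2.108e-05 = 3691 d
  layer 2 (fractured sandstone): t_2 = 12.2 × 0.10 / 2.108e-05 = 57885 d
Total t = Σ t_i = 61577 days = 168.6 years.

169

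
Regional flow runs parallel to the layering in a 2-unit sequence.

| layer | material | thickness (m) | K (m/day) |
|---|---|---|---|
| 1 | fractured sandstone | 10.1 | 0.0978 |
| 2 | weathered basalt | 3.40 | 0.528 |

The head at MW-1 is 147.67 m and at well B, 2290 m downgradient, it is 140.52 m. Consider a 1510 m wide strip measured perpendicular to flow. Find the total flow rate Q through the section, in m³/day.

13.1

Flow is parallel to layering, so each bed carries its own Darcy discharge and the transmissivities add.
Σ(K_i·b_i) = 0.0978×10.1 + 0.528×3.40 = 2.783 m²/day.
Hydraulic gradient i = (147.67 − 140.52) / 2290 = 7.15 / 2290 = 0.003122.
Q = Σ(K_i·b_i) · W · i = 2.783 × 1510 × 0.003122 = 13.12 m³/day.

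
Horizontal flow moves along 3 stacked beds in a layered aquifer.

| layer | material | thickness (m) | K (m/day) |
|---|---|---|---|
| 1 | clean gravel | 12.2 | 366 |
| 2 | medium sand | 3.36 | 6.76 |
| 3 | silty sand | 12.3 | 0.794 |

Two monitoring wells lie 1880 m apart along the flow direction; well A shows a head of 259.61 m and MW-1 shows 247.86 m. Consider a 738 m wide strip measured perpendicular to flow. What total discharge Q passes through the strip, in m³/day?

Flow is parallel to layering, so each bed carries its own Darcy discharge and the transmissivities add.
Σ(K_i·b_i) = 366×12.2 + 6.76×3.36 + 0.794×12.3 = 4498 m²/day.
Hydraulic gradient i = (259.61 − 247.86) / 1880 = 11.75 / 1880 = 0.006250.
Q = Σ(K_i·b_i) · W · i = 4498 × 738 × 0.006250 = 20746 m³/day.

20700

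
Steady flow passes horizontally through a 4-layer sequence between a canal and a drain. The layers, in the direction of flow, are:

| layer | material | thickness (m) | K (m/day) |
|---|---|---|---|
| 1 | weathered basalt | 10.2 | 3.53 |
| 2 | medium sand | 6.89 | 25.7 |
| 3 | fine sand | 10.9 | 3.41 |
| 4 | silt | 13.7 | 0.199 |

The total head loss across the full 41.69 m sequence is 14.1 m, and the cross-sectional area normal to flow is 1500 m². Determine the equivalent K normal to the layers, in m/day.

0.554

Flow is perpendicular to layering, so the layers act in series and the equivalent K is the thickness-weighted harmonic mean.
Total thickness L = 10.2 + 6.89 + 10.9 + 13.7 = 41.69 m.
Σ(b_i/K_i) = 10.2/3.53 + 6.89/25.7 + 10.9/3.41 + 13.7/0.199 = 75.20 d.
K_eq = L / Σ(b_i/K_i) = 41.69 / 75.20 = 0.5544 m/day.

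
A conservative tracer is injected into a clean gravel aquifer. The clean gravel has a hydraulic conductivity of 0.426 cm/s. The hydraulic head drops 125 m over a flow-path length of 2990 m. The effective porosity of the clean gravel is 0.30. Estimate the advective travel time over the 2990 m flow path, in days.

Convert K: 0.426 cm/s × 864 = 368.1 m/day.
Hydraulic gradient i = Δh / L = 125 / 2990 = 0.04181.
Darcy flux q = K · i = 368.1 × 0.04181 = 15.39 m/day.
Seepage velocity v = q / n_e = 15.39 / 0.30 = 51.29 m/day.
Travel time t = L / v = 2990 / 51.29 = 58.29 days.

58.3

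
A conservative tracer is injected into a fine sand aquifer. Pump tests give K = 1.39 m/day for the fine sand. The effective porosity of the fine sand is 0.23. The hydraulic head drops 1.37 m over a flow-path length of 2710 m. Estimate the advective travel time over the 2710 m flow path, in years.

Hydraulic gradient i = Δh / L = 1.37 / 2710 = 0.0005055.
Darcy flux q = K · i = 1.390 × 0.0005055 = 0.0007027 m/day.
Seepage velocity v = q / n_e = 0.0007027 / 0.23 = 0.003055 m/day.
Travel time t = L / v = 2710 / 0.003055 = 8.870e+05 days = 2429 years.

2430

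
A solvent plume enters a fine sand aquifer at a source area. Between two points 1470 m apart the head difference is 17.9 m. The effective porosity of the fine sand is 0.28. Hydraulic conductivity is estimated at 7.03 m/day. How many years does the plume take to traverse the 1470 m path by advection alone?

Hydraulic gradient i = Δh / L = 17.9 / 1470 = 0.01218.
Darcy flux q = K · i = 7.030 × 0.01218 = 0.08560 m/day.
Seepage velocity v = q / n_e = 0.08560 / 0.28 = 0.3057 m/day.
Travel time t = L / v = 1470 / 0.3057 = 4808 days = 13.16 years.

13.2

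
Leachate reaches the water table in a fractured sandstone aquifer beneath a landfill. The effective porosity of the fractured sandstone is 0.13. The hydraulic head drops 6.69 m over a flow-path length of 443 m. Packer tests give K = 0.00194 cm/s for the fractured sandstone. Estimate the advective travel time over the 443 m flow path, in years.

Convert K: 0.00194 cm/s × 864 = 1.676 m/day.
Hydraulic gradient i = Δh / L = 6.69 / 443 = 0.01510.
Darcy flux q = K · i = 1.676 × 0.01510 = 0.02531 m/day.
Seepage velocity v = q / n_e = 0.02531 / 0.13 = 0.1947 m/day.
Travel time t = L / v = 443 / 0.1947 = 2275 days = 6.229 years.

6.23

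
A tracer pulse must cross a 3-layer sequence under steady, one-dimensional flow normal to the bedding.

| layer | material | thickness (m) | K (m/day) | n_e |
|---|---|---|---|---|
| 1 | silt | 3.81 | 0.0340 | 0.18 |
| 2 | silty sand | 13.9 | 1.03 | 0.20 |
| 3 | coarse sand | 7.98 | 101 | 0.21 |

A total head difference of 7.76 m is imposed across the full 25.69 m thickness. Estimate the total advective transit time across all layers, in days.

83.2

With flow normal to the layers, continuity requires the same specific discharge q through every layer.
Σ(b_i/K_i) = 3.81/0.0340 + 13.9/1.03 + 7.98/101 = 125.6 d.
q = Δh / Σ(b_i/K_i) = 7.76 / 125.6 = 0.06177 m/day.
In each layer the seepage velocity is v_i = q/n_i, so the layer transit time is t_i = b_i·n_i / q:
  layer 1 (silt): t_1 = 3.81 × 0.18 / 0.06177 = 11.10 d
  layer 2 (silty sand): t_2 = 13.9 × 0.20 / 0.06177 = 45.01 d
  layer 3 (coarse sand): t_3 = 7.98 × 0.21 / 0.06177 = 27.13 d
Total t = Σ t_i = 83.24 days.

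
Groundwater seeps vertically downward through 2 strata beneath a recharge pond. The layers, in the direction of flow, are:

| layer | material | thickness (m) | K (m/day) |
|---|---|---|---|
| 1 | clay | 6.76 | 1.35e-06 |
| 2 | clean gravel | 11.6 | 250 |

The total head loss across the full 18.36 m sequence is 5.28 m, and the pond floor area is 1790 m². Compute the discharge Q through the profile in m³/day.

0.00189

Flow is perpendicular to layering, so the layers act in series and the equivalent K is the thickness-weighted harmonic mean.
Total thickness L = 6.76 + 11.6 = 18.36 m.
Σ(b_i/K_i) = 6.76/1.35e-06 + 11.6/250 = 5.007e+06 d.
K_eq = L / Σ(b_i/K_i) = 18.36 / 5.007e+06 = 3.667e-06 m/day.
Q = K_eq · A · (Δh/L) = 3.667e-06 × 1790 × (5.28/18.36) = 0.001887 m³/day.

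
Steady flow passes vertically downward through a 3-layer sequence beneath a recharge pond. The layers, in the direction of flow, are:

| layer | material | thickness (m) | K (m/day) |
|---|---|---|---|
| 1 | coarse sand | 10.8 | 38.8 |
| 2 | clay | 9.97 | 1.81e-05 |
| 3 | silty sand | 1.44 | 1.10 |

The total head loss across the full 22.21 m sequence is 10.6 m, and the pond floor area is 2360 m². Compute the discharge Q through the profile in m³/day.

Flow is perpendicular to layering, so the layers act in series and the equivalent K is the thickness-weighted harmonic mean.
Total thickness L = 10.8 + 9.97 + 1.44 = 22.21 m.
Σ(b_i/K_i) = 10.8/38.8 + 9.97/1.81e-05 + 1.44/1.10 = 5.508e+05 d.
K_eq = L / Σ(b_i/K_i) = 22.21 / 5.508e+05 = 4.032e-05 m/day.
Q = K_eq · A · (Δh/L) = 4.032e-05 × 2360 × (10.6/22.21) = 0.04542 m³/day.

0.0454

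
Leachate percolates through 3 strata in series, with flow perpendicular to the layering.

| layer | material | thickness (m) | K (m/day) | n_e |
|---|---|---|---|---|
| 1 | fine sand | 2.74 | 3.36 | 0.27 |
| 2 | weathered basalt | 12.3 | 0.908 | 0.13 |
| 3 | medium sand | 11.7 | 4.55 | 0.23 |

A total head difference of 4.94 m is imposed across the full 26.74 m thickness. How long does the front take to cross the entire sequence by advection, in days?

With flow normal to the layers, continuity requires the same specific discharge q through every layer.
Σ(b_i/K_i) = 2.74/3.36 + 12.3/0.908 + 11.7/4.55 = 16.93 d.
q = Δh / Σ(b_i/K_i) = 4.94 / 16.93 = 0.2917 m/day.
In each layer the seepage velocity is v_i = q/n_i, so the layer transit time is t_i = b_i·n_i / q:
  layer 1 (fine sand): t_1 = 2.74 × 0.27 / 0.2917 = 2.536 d
  layer 2 (weathered basalt): t_2 = 12.3 × 0.13 / 0.2917 = 5.481 d
  layer 3 (medium sand): t_3 = 11.7 × 0.23 / 0.2917 = 9.224 d
Total t = Σ t_i = 17.24 days.

17.2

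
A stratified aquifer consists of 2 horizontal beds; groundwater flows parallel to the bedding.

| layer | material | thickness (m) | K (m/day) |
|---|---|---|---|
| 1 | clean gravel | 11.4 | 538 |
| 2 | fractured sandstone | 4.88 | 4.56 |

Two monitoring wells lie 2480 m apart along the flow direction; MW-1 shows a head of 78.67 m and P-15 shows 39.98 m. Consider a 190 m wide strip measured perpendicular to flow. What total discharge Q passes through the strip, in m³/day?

18200

Flow is parallel to layering, so each bed carries its own Darcy discharge and the transmissivities add.
Σ(K_i·b_i) = 538×11.4 + 4.56×4.88 = 6155 m²/day.
Hydraulic gradient i = (78.67 − 39.98) / 2480 = 38.69 / 2480 = 0.01560.
Q = Σ(K_i·b_i) · W · i = 6155 × 190 × 0.01560 = 18246 m³/day.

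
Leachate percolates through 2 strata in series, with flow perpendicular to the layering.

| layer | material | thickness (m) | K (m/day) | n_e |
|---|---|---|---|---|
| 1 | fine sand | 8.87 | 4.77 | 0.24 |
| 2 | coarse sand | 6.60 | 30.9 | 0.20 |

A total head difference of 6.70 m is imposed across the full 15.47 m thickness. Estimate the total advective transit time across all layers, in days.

1.07

With flow normal to the layers, continuity requires the same specific discharge q through every layer.
Σ(b_i/K_i) = 8.87/4.77 + 6.60/30.9 = 2.073 d.
q = Δh / Σ(b_i/K_i) = 6.70 / 2.073 = 3.232 m/day.
In each layer the seepage velocity is v_i = q/n_i, so the layer transit time is t_i = b_i·n_i / q:
  layer 1 (fine sand): t_1 = 8.87 × 0.24 / 3.232 = 0.6587 d
  layer 2 (coarse sand): t_2 = 6.60 × 0.20 / 3.232 = 0.4084 d
Total t = Σ t_i = 1.067 days.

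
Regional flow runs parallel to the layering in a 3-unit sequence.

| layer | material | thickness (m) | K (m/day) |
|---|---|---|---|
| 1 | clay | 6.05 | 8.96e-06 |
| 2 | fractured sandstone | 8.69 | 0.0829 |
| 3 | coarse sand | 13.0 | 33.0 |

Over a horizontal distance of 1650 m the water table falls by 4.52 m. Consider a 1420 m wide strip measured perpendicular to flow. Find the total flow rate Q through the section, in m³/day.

Flow is parallel to layering, so each bed carries its own Darcy discharge and the transmissivities add.
Σ(K_i·b_i) = 8.96e-06×6.05 + 0.0829×8.69 + 33.0×13.0 = 429.7 m²/day.
Hydraulic gradient i = Δh / L = 4.52 / 1650 = 0.002739.
Q = Σ(K_i·b_i) · W · i = 429.7 × 1420 × 0.002739 = 1672 m³/day.

1670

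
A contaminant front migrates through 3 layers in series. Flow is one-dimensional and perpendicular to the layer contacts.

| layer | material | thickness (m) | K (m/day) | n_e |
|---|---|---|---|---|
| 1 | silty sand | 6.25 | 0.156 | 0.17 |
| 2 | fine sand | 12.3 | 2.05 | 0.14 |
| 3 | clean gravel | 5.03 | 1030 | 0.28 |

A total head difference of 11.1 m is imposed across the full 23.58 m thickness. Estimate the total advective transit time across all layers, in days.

With flow normal to the layers, continuity requires the same specific discharge q through every layer.
Σ(b_i/K_i) = 6.25/0.156 + 12.3/2.05 + 5.03/1030 = 46.07 d.
q = Δh / Σ(b_i/K_i) = 11.1 / 46.07 = 0.2409 m/day.
In each layer the seepage velocity is v_i = q/n_i, so the layer transit time is t_i = b_i·n_i / q:
  layer 1 (silty sand): t_1 = 6.25 × 0.17 / 0.2409 = 4.410 d
  layer 2 (fine sand): t_2 = 12.3 × 0.14 / 0.2409 = 7.147 d
  layer 3 (clean gravel): t_3 = 5.03 × 0.28 / 0.2409 = 5.845 d
Total t = Σ t_i = 17.40 days.

17.4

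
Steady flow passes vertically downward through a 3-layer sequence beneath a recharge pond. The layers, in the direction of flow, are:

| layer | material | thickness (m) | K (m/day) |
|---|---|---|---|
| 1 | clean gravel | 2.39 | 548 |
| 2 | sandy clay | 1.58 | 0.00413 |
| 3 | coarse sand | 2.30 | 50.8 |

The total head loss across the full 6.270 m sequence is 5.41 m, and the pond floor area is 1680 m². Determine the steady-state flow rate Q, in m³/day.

Flow is perpendicular to layering, so the layers act in series and the equivalent K is the thickness-weighted harmonic mean.
Total thickness L = 2.39 + 1.58 + 2.30 = 6.270 m.
Σ(b_i/K_i) = 2.39/548 + 1.58/0.00413 + 2.30/50.8 = 382.6 d.
K_eq = L / Σ(b_i/K_i) = 6.270 / 382.6 = 0.01639 m/day.
Q = K_eq · A · (Δh/L) = 0.01639 × 1680 × (5.41/6.270) = 23.75 m³/day.

23.8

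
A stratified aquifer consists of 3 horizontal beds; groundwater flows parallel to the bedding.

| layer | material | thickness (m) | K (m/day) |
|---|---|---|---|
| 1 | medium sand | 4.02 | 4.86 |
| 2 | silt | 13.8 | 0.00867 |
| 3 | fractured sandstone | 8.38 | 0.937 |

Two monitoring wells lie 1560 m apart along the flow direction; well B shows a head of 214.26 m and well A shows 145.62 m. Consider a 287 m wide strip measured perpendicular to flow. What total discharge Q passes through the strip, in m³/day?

347

Flow is parallel to layering, so each bed carries its own Darcy discharge and the transmissivities add.
Σ(K_i·b_i) = 4.86×4.02 + 0.00867×13.8 + 0.937×8.38 = 27.51 m²/day.
Hydraulic gradient i = (214.26 − 145.62) / 1560 = 68.64 / 1560 = 0.04400.
Q = Σ(K_i·b_i) · W · i = 27.51 × 287 × 0.04400 = 347.4 m³/day.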